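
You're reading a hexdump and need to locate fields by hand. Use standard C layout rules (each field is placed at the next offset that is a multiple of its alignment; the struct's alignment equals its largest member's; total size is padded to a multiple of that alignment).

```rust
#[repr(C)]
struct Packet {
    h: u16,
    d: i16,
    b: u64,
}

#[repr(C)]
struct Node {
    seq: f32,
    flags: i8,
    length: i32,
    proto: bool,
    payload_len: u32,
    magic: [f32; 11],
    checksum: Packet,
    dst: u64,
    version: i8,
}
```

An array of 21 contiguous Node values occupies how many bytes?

2016

Packet: h at 0 (size 2, align 2) → ends 2; d at 2 (size 2, align 2) → ends 4; pad 4 to align 8 for b; b at 8 (size 8, align 8) → ends 16; total 16 bytes, alignment 8
seq at 0 (size 4, align 4) → ends 4
flags at 4 (size 1, align 1) → ends 5
pad 3 to align 4 for length
length at 8 (size 4, align 4) → ends 12
proto at 12 (size 1, align 1) → ends 13
pad 3 to align 4 for payload_len
payload_len at 16 (size 4, align 4) → ends 20
magic at 20 (size 44, align 4) → ends 64
checksum at 64 (size 16, align 8) → ends 80
dst at 80 (size 8, align 8) → ends 88
version at 88 (size 1, align 1) → ends 89
tail pad 7 to reach multiple of 8
total 96 bytes, alignment 8
array of 21: 21 × 96 = 2016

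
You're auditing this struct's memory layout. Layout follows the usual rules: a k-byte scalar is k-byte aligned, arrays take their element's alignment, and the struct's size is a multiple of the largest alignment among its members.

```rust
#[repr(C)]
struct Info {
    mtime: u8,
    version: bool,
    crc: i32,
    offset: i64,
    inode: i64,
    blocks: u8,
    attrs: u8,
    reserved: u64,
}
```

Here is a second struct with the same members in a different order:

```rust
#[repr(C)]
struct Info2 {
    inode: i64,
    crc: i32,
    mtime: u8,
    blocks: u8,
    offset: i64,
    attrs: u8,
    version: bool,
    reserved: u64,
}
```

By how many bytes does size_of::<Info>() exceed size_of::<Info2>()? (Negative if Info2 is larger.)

0

0..1  mtime  (1B, 1-aligned)
1..2  version  (1B, 1-aligned)
2..4  -- padding (2B)
4..8  crc  (4B, 4-aligned)
8..16  offset  (8B, 8-aligned)
16..24  inode  (8B, 8-aligned)
24..25  blocks  (1B, 1-aligned)
25..26  attrs  (1B, 1-aligned)
26..32  -- padding (6B)
32..40  reserved  (8B, 8-aligned)
sizeof = 40, alignof = 8
— Info2 —
0..8  inode  (8B, 8-aligned)
8..12  crc  (4B, 4-aligned)
12..13  mtime  (1B, 1-aligned)
13..14  blocks  (1B, 1-aligned)
14..16  -- padding (2B)
16..24  offset  (8B, 8-aligned)
24..25  attrs  (1B, 1-aligned)
25..26  version  (1B, 1-aligned)
26..32  -- padding (6B)
32..40  reserved  (8B, 8-aligned)
sizeof = 40, alignof = 8
40 − 40 = 0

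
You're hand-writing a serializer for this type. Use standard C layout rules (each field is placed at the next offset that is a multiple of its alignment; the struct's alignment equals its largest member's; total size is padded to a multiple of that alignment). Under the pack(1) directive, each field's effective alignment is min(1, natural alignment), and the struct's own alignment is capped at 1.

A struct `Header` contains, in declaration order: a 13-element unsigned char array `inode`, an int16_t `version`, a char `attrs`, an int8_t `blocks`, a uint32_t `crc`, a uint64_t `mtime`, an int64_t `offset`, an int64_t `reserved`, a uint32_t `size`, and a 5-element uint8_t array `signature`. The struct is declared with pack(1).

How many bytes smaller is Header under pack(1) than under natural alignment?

10

natural layout:
  0..13  inode  (13B, 1-aligned)
  13..14  -- padding (1B)
  14..16  version  (2B, 2-aligned)
  16..17  attrs  (1B, 1-aligned)
  17..18  blocks  (1B, 1-aligned)
  18..20  -- padding (2B)
  20..24  crc  (4B, 4-aligned)
  24..32  mtime  (8B, 8-aligned)
  32..40  offset  (8B, 8-aligned)
  40..48  reserved  (8B, 8-aligned)
  48..52  size  (4B, 4-aligned)
  52..57  signature  (5B, 1-aligned)
  57..64  -- tail padding (7B)
  sizeof = 64, alignof = 8
packed(1) layout:
  0..13  inode  (13B, 1-aligned)
  13..15  version  (2B, 1-aligned)
  15..16  attrs  (1B, 1-aligned)
  16..17  blocks  (1B, 1-aligned)
  17..21  crc  (4B, 1-aligned)
  21..29  mtime  (8B, 1-aligned)
  29..37  offset  (8B, 1-aligned)
  37..45  reserved  (8B, 1-aligned)
  45..49  size  (4B, 1-aligned)
  49..54  signature  (5B, 1-aligned)
  sizeof = 54, alignof = 1
64 − 54 = 10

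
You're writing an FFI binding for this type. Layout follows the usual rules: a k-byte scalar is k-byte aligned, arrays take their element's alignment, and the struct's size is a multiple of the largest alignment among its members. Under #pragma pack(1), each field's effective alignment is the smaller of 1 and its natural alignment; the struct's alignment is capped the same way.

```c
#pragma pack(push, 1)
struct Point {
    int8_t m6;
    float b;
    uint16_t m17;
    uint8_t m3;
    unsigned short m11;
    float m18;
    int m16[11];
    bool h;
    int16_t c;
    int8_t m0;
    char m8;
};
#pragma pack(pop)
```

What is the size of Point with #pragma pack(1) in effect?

63

@0: m6 [1B, align 1] → 1
@1: b [4B, align 1] → 5
@5: m17 [2B, align 1] → 7
@7: m3 [1B, align 1] → 8
@8: m11 [2B, align 1] → 10
@10: m18 [4B, align 1] → 14
@14: m16 [44B, align 1] → 58
@58: h [1B, align 1] → 59
@59: c [2B, align 1] → 61
@61: m0 [1B, align 1] → 62
@62: m8 [1B, align 1] → 63
size 63, align 1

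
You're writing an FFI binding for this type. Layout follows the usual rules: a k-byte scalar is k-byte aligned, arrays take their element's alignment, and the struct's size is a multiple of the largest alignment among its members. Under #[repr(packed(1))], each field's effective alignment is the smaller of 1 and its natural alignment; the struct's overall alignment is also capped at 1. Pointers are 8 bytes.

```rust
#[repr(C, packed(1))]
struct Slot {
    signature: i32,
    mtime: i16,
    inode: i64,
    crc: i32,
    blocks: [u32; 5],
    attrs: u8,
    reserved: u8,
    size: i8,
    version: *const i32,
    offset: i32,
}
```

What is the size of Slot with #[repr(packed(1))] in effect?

0..4  signature  (4B, 1-aligned)
4..6  mtime  (2B, 1-aligned)
6..14  inode  (8B, 1-aligned)
14..18  crc  (4B, 1-aligned)
18..38  blocks  (20B, 1-aligned)
38..39  attrs  (1B, 1-aligned)
39..40  reserved  (1B, 1-aligned)
40..41  size  (1B, 1-aligned)
41..49  version  (8B, 1-aligned)
49..53  offset  (4B, 1-aligned)
sizeof = 53, alignof = 1

53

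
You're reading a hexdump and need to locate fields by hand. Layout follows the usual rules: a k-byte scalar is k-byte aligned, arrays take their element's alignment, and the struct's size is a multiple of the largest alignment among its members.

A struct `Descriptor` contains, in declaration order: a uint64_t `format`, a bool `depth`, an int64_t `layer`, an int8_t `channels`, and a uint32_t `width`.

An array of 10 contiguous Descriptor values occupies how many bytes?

format at 0 (size 8, align 8) → ends 8
depth at 8 (size 1, align 1) → ends 9
pad 7 to align 8 for layer
layer at 16 (size 8, align 8) → ends 24
channels at 24 (size 1, align 1) → ends 25
pad 3 to align 4 for width
width at 28 (size 4, align 4) → ends 32
total 32 bytes, alignment 8
array of 10: 10 × 32 = 320

320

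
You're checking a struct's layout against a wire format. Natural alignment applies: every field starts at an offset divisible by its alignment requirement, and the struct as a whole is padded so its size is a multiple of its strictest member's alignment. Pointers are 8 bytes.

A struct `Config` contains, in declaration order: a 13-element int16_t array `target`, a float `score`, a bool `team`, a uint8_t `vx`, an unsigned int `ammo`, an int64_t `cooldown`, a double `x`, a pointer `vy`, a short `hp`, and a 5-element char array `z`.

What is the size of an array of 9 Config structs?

target at 0 (size 26, align 2) → ends 26
pad 2 to align 4 for score
score at 28 (size 4, align 4) → ends 32
team at 32 (size 1, align 1) → ends 33
vx at 33 (size 1, align 1) → ends 34
pad 2 to align 4 for ammo
ammo at 36 (size 4, align 4) → ends 40
cooldown at 40 (size 8, align 8) → ends 48
x at 48 (size 8, align 8) → ends 56
vy at 56 (size 8, align 8) → ends 64
hp at 64 (size 2, align 2) → ends 66
z at 66 (size 5, align 1) → ends 71
tail pad 1 to reach multiple of 8
total 72 bytes, alignment 8
array of 9: 9 × 72 = 648

648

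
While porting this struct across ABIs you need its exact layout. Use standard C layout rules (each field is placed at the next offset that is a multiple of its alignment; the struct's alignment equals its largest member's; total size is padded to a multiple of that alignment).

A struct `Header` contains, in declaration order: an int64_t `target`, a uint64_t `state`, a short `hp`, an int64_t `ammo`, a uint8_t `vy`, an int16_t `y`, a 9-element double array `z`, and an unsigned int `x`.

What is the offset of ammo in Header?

24

target at 0 (size 8, align 8) → ends 8
state at 8 (size 8, align 8) → ends 16
hp at 16 (size 2, align 2) → ends 18
pad 6 to align 8 for ammo
ammo at 24 (size 8, align 8) → ends 32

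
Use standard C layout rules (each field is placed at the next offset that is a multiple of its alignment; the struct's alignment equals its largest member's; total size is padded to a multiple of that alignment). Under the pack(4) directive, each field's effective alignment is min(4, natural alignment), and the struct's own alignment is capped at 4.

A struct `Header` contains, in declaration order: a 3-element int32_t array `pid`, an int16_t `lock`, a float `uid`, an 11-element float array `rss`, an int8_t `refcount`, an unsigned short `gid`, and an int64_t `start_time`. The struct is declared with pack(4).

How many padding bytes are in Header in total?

3

0..12  pid  (12B, 4-aligned)
12..14  lock  (2B, 2-aligned)
14..16  -- padding (2B)
16..20  uid  (4B, 4-aligned)
20..64  rss  (44B, 4-aligned)
64..65  refcount  (1B, 1-aligned)
65..66  -- padding (1B)
66..68  gid  (2B, 2-aligned)
68..76  start_time  (8B, 4-aligned)
sizeof = 76, alignof = 4
data bytes 73, size 76 → padding 3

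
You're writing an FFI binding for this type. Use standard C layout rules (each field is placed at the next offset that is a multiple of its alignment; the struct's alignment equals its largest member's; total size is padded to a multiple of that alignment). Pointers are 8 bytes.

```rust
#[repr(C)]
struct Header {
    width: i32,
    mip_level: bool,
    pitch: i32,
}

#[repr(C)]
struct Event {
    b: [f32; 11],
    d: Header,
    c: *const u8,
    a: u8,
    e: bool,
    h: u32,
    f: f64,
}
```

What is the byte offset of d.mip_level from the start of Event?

48

Header: width at 0 (size 4, align 4) → ends 4; mip_level at 4 (size 1, align 1) → ends 5; pad 3 to align 4 for pitch; pitch at 8 (size 4, align 4) → ends 12; total 12 bytes, alignment 4
b at 0 (size 44, align 4) → ends 44
d at 44 (size 12, align 4) → ends 56
within Header: mip_level at 4
44 + 4 = 48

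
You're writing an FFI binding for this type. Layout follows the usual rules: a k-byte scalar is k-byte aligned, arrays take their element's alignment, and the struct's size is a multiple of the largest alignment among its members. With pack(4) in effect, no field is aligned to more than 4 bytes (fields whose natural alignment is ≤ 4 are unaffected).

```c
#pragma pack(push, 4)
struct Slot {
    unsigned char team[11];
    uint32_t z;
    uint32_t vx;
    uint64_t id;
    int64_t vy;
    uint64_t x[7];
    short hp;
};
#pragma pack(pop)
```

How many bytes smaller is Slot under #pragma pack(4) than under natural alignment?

natural layout:
  @0: team [11B, align 1] → 11
  +1 pad (align 4)
  @12: z [4B, align 4] → 16
  @16: vx [4B, align 4] → 20
  +4 pad (align 8)
  @24: id [8B, align 8] → 32
  @32: vy [8B, align 8] → 40
  @40: x [56B, align 8] → 96
  @96: hp [2B, align 2] → 98
  +6 tail pad (align 8)
  size 104, align 8
packed(4) layout:
  @0: team [11B, align 1] → 11
  +1 pad (align 4)
  @12: z [4B, align 4] → 16
  @16: vx [4B, align 4] → 20
  @20: id [8B, align 4] → 28
  @28: vy [8B, align 4] → 36
  @36: x [56B, align 4] → 92
  @92: hp [2B, align 2] → 94
  +2 tail pad (align 4)
  size 96, align 4
104 − 96 = 8

8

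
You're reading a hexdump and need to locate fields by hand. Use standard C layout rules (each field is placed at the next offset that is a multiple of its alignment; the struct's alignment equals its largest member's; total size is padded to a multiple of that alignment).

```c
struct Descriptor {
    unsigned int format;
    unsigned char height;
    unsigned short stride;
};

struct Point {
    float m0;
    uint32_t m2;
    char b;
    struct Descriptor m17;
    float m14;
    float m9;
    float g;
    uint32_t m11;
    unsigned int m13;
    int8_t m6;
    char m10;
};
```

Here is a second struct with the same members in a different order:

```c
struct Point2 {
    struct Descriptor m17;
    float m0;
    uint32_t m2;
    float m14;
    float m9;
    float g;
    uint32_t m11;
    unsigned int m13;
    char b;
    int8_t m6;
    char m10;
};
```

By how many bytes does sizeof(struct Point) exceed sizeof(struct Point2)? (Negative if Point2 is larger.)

Descriptor: @0: format [4B, align 4] → 4; @4: height [1B, align 1] → 5; +1 pad (align 2); @6: stride [2B, align 2] → 8; size 8, align 4
@0: m0 [4B, align 4] → 4
@4: m2 [4B, align 4] → 8
@8: b [1B, align 1] → 9
+3 pad (align 4)
@12: m17 [8B, align 4] → 20
@20: m14 [4B, align 4] → 24
@24: m9 [4B, align 4] → 28
@28: g [4B, align 4] → 32
@32: m11 [4B, align 4] → 36
@36: m13 [4B, align 4] → 40
@40: m6 [1B, align 1] → 41
@41: m10 [1B, align 1] → 42
+2 tail pad (align 4)
size 44, align 4
— Point2 —
@0: m17 [8B, align 4] → 8
@8: m0 [4B, align 4] → 12
@12: m2 [4B, align 4] → 16
@16: m14 [4B, align 4] → 20
@20: m9 [4B, align 4] → 24
@24: g [4B, align 4] → 28
@28: m11 [4B, align 4] → 32
@32: m13 [4B, align 4] → 36
@36: b [1B, align 1] → 37
@37: m6 [1B, align 1] → 38
@38: m10 [1B, align 1] → 39
+1 tail pad (align 4)
size 40, align 4
44 − 40 = 4

4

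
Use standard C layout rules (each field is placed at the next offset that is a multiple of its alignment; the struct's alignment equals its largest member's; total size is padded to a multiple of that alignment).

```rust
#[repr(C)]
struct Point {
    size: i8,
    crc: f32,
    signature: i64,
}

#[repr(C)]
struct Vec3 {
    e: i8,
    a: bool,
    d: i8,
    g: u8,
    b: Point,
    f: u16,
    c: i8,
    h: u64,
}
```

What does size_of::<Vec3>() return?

Point: size at 0 (size 1, align 1) → ends 1; pad 3 to align 4 for crc; crc at 4 (size 4, align 4) → ends 8; signature at 8 (size 8, align 8) → ends 16; total 16 bytes, alignment 8
e at 0 (size 1, align 1) → ends 1
a at 1 (size 1, align 1) → ends 2
d at 2 (size 1, align 1) → ends 3
g at 3 (size 1, align 1) → ends 4
pad 4 to align 8 for b
b at 8 (size 16, align 8) → ends 24
f at 24 (size 2, align 2) → ends 26
c at 26 (size 1, align 1) → ends 27
pad 5 to align 8 for h
h at 32 (size 8, align 8) → ends 40
total 40 bytes, alignment 8

40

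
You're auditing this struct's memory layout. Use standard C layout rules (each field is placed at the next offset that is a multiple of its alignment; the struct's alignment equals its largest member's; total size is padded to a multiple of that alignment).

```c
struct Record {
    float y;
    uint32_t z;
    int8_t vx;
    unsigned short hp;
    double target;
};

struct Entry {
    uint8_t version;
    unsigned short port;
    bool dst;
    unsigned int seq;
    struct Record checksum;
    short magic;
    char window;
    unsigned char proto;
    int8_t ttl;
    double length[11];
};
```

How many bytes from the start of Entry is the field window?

42

Record: @0: y [4B, align 4] → 4; @4: z [4B, align 4] → 8; @8: vx [1B, align 1] → 9; +1 pad (align 2); @10: hp [2B, align 2] → 12; +4 pad (align 8); @16: target [8B, align 8] → 24; size 24, align 8
@0: version [1B, align 1] → 1
+1 pad (align 2)
@2: port [2B, align 2] → 4
@4: dst [1B, align 1] → 5
+3 pad (align 4)
@8: seq [4B, align 4] → 12
+4 pad (align 8)
@16: checksum [24B, align 8] → 40
@40: magic [2B, align 2] → 42
@42: window [1B, align 1] → 43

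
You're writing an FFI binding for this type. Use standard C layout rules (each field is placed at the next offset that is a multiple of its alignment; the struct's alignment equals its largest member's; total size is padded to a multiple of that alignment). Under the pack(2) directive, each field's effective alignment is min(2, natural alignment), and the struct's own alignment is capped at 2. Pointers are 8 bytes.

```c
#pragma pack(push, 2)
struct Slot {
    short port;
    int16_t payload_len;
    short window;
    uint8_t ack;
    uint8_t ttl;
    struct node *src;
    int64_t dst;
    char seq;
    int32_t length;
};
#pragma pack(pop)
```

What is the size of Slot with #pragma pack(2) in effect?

30

port at 0 (size 2, align 2) → ends 2
payload_len at 2 (size 2, align 2) → ends 4
window at 4 (size 2, align 2) → ends 6
ack at 6 (size 1, align 1) → ends 7
ttl at 7 (size 1, align 1) → ends 8
src at 8 (size 8, align 2) → ends 16
dst at 16 (size 8, align 2) → ends 24
seq at 24 (size 1, align 1) → ends 25
pad 1 to align 2 for length
length at 26 (size 4, align 2) → ends 30
total 30 bytes, alignment 2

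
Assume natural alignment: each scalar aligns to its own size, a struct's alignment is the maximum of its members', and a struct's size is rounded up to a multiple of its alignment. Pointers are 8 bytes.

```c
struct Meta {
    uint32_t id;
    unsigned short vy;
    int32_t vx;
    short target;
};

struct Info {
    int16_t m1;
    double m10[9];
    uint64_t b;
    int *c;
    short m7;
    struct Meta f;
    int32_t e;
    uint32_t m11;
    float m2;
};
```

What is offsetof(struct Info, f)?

Meta: 0..4  id  (4B, 4-aligned); 4..6  vy  (2B, 2-aligned); 6..8  -- padding (2B); 8..12  vx  (4B, 4-aligned); 12..14  target  (2B, 2-aligned); 14..16  -- tail padding (2B); sizeof = 16, alignof = 4
0..2  m1  (2B, 2-aligned)
2..8  -- padding (6B)
8..80  m10  (72B, 8-aligned)
80..88  b  (8B, 8-aligned)
88..96  c  (8B, 8-aligned)
96..98  m7  (2B, 2-aligned)
98..100  -- padding (2B)
100..116  f  (16B, 4-aligned)

100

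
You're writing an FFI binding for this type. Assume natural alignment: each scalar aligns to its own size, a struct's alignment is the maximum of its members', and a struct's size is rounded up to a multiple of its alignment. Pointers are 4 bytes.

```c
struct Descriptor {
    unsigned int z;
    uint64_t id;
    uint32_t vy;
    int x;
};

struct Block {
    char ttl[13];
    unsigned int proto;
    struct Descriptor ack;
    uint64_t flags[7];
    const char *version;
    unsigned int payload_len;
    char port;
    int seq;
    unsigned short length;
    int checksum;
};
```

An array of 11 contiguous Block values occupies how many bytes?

Descriptor: z at 0 (size 4, align 4) → ends 4; pad 4 to align 8 for id; id at 8 (size 8, align 8) → ends 16; vy at 16 (size 4, align 4) → ends 20; x at 20 (size 4, align 4) → ends 24; total 24 bytes, alignment 8
ttl at 0 (size 13, align 1) → ends 13
pad 3 to align 4 for proto
proto at 16 (size 4, align 4) → ends 20
pad 4 to align 8 for ack
ack at 24 (size 24, align 8) → ends 48
flags at 48 (size 56, align 8) → ends 104
version at 104 (size 4, align 4) → ends 108
payload_len at 108 (size 4, align 4) → ends 112
port at 112 (size 1, align 1) → ends 113
pad 3 to align 4 for seq
seq at 116 (size 4, align 4) → ends 120
length at 120 (size 2, align 2) → ends 122
pad 2 to align 4 for checksum
checksum at 124 (size 4, align 4) → ends 128
total 128 bytes, alignment 8
array of 11: 11 × 128 = 1408

1408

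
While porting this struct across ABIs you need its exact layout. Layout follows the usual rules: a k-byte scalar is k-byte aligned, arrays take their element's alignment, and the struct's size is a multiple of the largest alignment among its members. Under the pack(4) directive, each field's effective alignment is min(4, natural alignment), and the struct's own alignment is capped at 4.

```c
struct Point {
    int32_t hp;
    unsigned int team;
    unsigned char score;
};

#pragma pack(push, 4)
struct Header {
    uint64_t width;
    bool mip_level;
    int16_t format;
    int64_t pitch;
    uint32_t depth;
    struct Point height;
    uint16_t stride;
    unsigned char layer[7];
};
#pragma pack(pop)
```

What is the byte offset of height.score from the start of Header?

32

Point: 0..4  hp  (4B, 4-aligned); 4..8  team  (4B, 4-aligned); 8..9  score  (1B, 1-aligned); 9..12  -- tail padding (3B); sizeof = 12, alignof = 4
0..8  width  (8B, 4-aligned)
8..9  mip_level  (1B, 1-aligned)
9..10  -- padding (1B)
10..12  format  (2B, 2-aligned)
12..20  pitch  (8B, 4-aligned)
20..24  depth  (4B, 4-aligned)
24..36  height  (12B, 4-aligned)
within Point: score at 8
24 + 8 = 32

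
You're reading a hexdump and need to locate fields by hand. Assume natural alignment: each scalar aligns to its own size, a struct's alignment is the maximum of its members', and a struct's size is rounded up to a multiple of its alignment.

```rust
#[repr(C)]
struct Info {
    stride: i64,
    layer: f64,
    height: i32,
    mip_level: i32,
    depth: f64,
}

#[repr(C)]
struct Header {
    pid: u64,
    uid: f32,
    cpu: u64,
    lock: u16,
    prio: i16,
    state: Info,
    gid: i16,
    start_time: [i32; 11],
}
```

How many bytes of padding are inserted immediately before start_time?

2

Info: stride at 0 (size 8, align 8) → ends 8; layer at 8 (size 8, align 8) → ends 16; height at 16 (size 4, align 4) → ends 20; mip_level at 20 (size 4, align 4) → ends 24; depth at 24 (size 8, align 8) → ends 32; total 32 bytes, alignment 8
pid at 0 (size 8, align 8) → ends 8
uid at 8 (size 4, align 4) → ends 12
pad 4 to align 8 for cpu
cpu at 16 (size 8, align 8) → ends 24
lock at 24 (size 2, align 2) → ends 26
prio at 26 (size 2, align 2) → ends 28
pad 4 to align 8 for state
state at 32 (size 32, align 8) → ends 64
gid at 64 (size 2, align 2) → ends 66
pad 2 to align 4 for start_time
start_time at 68 (size 44, align 4) → ends 112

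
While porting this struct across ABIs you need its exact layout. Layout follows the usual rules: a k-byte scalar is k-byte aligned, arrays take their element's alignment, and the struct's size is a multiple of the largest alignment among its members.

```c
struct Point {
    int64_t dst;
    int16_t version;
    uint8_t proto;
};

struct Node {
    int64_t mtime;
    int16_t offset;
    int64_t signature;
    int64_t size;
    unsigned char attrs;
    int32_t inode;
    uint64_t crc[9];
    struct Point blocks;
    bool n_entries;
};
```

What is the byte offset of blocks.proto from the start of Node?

122

Point: dst at 0 (size 8, align 8) → ends 8; version at 8 (size 2, align 2) → ends 10; proto at 10 (size 1, align 1) → ends 11; tail pad 5 to reach multiple of 8; total 16 bytes, alignment 8
mtime at 0 (size 8, align 8) → ends 8
offset at 8 (size 2, align 2) → ends 10
pad 6 to align 8 for signature
signature at 16 (size 8, align 8) → ends 24
size at 24 (size 8, align 8) → ends 32
attrs at 32 (size 1, align 1) → ends 33
pad 3 to align 4 for inode
inode at 36 (size 4, align 4) → ends 40
crc at 40 (size 72, align 8) → ends 112
blocks at 112 (size 16, align 8) → ends 128
within Point: proto at 10
112 + 10 = 122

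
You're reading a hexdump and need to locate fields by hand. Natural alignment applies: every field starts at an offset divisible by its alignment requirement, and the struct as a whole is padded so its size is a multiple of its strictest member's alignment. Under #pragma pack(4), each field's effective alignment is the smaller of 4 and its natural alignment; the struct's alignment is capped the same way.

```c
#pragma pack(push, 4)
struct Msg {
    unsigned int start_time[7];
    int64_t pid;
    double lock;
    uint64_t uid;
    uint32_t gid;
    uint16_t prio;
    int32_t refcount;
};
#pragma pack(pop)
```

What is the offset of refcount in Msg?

60

start_time at 0 (size 28, align 4) → ends 28
pid at 28 (size 8, align 4) → ends 36
lock at 36 (size 8, align 4) → ends 44
uid at 44 (size 8, align 4) → ends 52
gid at 52 (size 4, align 4) → ends 56
prio at 56 (size 2, align 2) → ends 58
pad 2 to align 4 for refcount
refcount at 60 (size 4, align 4) → ends 64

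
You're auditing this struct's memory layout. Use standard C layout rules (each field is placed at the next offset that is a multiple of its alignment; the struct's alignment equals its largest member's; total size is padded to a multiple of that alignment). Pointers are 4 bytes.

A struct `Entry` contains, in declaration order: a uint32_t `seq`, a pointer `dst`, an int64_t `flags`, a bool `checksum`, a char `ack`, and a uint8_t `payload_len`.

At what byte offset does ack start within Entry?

17

0..4  seq  (4B, 4-aligned)
4..8  dst  (4B, 4-aligned)
8..16  flags  (8B, 8-aligned)
16..17  checksum  (1B, 1-aligned)
17..18  ack  (1B, 1-aligned)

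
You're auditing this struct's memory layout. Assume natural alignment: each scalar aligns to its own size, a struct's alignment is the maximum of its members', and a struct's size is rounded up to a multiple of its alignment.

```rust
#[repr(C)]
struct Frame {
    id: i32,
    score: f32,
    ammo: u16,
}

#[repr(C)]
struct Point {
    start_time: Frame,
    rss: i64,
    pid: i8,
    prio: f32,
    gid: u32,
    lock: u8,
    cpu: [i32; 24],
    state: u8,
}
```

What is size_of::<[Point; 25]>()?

Frame: 0..4  id  (4B, 4-aligned); 4..8  score  (4B, 4-aligned); 8..10  ammo  (2B, 2-aligned); 10..12  -- tail padding (2B); sizeof = 12, alignof = 4
0..12  start_time  (12B, 4-aligned)
12..16  -- padding (4B)
16..24  rss  (8B, 8-aligned)
24..25  pid  (1B, 1-aligned)
25..28  -- padding (3B)
28..32  prio  (4B, 4-aligned)
32..36  gid  (4B, 4-aligned)
36..37  lock  (1B, 1-aligned)
37..40  -- padding (3B)
40..136  cpu  (96B, 4-aligned)
136..137  state  (1B, 1-aligned)
137..144  -- tail padding (7B)
sizeof = 144, alignof = 8
array of 25: 25 × 144 = 3600

3600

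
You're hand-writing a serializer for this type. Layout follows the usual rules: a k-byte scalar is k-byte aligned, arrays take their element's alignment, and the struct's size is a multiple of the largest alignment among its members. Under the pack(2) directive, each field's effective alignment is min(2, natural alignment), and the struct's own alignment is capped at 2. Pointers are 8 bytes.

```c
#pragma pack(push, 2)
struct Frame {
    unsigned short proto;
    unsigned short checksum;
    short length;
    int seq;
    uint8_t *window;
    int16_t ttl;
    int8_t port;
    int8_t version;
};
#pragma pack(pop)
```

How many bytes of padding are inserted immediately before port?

0..2  proto  (2B, 2-aligned)
2..4  checksum  (2B, 2-aligned)
4..6  length  (2B, 2-aligned)
6..10  seq  (4B, 2-aligned)
10..18  window  (8B, 2-aligned)
18..20  ttl  (2B, 2-aligned)
20..21  port  (1B, 1-aligned)

0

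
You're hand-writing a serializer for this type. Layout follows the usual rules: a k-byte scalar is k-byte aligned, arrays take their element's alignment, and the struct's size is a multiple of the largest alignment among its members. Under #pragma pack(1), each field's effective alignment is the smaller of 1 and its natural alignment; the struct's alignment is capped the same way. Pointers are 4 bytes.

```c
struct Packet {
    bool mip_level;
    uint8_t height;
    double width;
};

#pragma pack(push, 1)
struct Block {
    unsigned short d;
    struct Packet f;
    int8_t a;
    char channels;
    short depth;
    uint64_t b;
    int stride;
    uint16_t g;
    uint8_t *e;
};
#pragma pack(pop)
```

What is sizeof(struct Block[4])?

Packet: @0: mip_level [1B, align 1] → 1; @1: height [1B, align 1] → 2; +6 pad (align 8); @8: width [8B, align 8] → 16; size 16, align 8
@0: d [2B, align 1] → 2
@2: f [16B, align 1] → 18
@18: a [1B, align 1] → 19
@19: channels [1B, align 1] → 20
@20: depth [2B, align 1] → 22
@22: b [8B, align 1] → 30
@30: stride [4B, align 1] → 34
@34: g [2B, align 1] → 36
@36: e [4B, align 1] → 40
size 40, align 1
array of 4: 4 × 40 = 160

160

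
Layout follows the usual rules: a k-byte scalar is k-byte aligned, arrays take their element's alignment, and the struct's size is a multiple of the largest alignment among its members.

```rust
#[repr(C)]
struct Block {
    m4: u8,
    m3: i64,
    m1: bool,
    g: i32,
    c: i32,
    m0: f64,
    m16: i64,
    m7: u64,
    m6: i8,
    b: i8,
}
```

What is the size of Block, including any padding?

0..1  m4  (1B, 1-aligned)
1..8  -- padding (7B)
8..16  m3  (8B, 8-aligned)
16..17  m1  (1B, 1-aligned)
17..20  -- padding (3B)
20..24  g  (4B, 4-aligned)
24..28  c  (4B, 4-aligned)
28..32  -- padding (4B)
32..40  m0  (8B, 8-aligned)
40..48  m16  (8B, 8-aligned)
48..56  m7  (8B, 8-aligned)
56..57  m6  (1B, 1-aligned)
57..58  b  (1B, 1-aligned)
58..64  -- tail padding (6B)
sizeof = 64, alignof = 8

64 bytes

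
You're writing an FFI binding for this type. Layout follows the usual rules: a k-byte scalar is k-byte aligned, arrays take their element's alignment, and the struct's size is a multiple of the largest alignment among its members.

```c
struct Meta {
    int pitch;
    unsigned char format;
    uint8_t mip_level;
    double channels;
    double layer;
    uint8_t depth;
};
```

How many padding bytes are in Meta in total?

9

0..4  pitch  (4B, 4-aligned)
4..5  format  (1B, 1-aligned)
5..6  mip_level  (1B, 1-aligned)
6..8  -- padding (2B)
8..16  channels  (8B, 8-aligned)
16..24  layer  (8B, 8-aligned)
24..25  depth  (1B, 1-aligned)
25..32  -- tail padding (7B)
sizeof = 32, alignof = 8
data bytes 23, size 32 → padding 9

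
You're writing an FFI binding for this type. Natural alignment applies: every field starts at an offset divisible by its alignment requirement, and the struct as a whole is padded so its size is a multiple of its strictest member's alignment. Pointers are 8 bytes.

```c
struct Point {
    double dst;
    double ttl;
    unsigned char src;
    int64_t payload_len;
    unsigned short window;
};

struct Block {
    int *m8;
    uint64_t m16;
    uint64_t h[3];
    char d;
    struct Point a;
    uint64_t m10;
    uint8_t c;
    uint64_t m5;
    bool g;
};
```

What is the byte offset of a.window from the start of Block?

80

Point: @0: dst [8B, align 8] → 8; @8: ttl [8B, align 8] → 16; @16: src [1B, align 1] → 17; +7 pad (align 8); @24: payload_len [8B, align 8] → 32; @32: window [2B, align 2] → 34; +6 tail pad (align 8); size 40, align 8
@0: m8 [8B, align 8] → 8
@8: m16 [8B, align 8] → 16
@16: h [24B, align 8] → 40
@40: d [1B, align 1] → 41
+7 pad (align 8)
@48: a [40B, align 8] → 88
within Point: window at 32
48 + 32 = 80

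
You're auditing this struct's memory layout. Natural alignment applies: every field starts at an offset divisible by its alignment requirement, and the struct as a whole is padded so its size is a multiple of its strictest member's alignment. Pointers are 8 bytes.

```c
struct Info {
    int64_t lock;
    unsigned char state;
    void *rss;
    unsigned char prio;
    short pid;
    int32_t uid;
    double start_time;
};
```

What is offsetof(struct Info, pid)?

26

lock at 0 (size 8, align 8) → ends 8
state at 8 (size 1, align 1) → ends 9
pad 7 to align 8 for rss
rss at 16 (size 8, align 8) → ends 24
prio at 24 (size 1, align 1) → ends 25
pad 1 to align 2 for pid
pid at 26 (size 2, align 2) → ends 28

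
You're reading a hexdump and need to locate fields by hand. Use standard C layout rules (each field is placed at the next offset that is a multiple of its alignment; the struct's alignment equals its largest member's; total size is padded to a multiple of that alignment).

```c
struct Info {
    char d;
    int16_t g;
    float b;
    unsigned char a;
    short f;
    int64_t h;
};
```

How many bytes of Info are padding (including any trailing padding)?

6

0..1  d  (1B, 1-aligned)
1..2  -- padding (1B)
2..4  g  (2B, 2-aligned)
4..8  b  (4B, 4-aligned)
8..9  a  (1B, 1-aligned)
9..10  -- padding (1B)
10..12  f  (2B, 2-aligned)
12..16  -- padding (4B)
16..24  h  (8B, 8-aligned)
sizeof = 24, alignof = 8
data bytes 18, size 24 → padding 6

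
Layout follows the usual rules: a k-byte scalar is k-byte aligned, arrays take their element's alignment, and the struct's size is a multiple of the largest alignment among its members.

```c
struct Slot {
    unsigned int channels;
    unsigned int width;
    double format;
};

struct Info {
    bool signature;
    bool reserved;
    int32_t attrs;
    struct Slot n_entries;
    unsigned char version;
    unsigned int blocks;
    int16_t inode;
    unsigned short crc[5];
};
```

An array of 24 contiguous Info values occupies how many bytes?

Slot: channels at 0 (size 4, align 4) → ends 4; width at 4 (size 4, align 4) → ends 8; format at 8 (size 8, align 8) → ends 16; total 16 bytes, alignment 8
signature at 0 (size 1, align 1) → ends 1
reserved at 1 (size 1, align 1) → ends 2
pad 2 to align 4 for attrs
attrs at 4 (size 4, align 4) → ends 8
n_entries at 8 (size 16, align 8) → ends 24
version at 24 (size 1, align 1) → ends 25
pad 3 to align 4 for blocks
blocks at 28 (size 4, align 4) → ends 32
inode at 32 (size 2, align 2) → ends 34
crc at 34 (size 10, align 2) → ends 44
tail pad 4 to reach multiple of 8
total 48 bytes, alignment 8
array of 24: 24 × 48 = 1152

1152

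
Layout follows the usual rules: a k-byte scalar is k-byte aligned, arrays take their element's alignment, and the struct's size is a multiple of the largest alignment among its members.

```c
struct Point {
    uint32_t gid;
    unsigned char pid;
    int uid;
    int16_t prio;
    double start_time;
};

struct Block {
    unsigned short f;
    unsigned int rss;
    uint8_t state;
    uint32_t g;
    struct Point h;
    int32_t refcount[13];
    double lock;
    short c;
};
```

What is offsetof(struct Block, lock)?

Point: gid at 0 (size 4, align 4) → ends 4; pid at 4 (size 1, align 1) → ends 5; pad 3 to align 4 for uid; uid at 8 (size 4, align 4) → ends 12; prio at 12 (size 2, align 2) → ends 14; pad 2 to align 8 for start_time; start_time at 16 (size 8, align 8) → ends 24; total 24 bytes, alignment 8
f at 0 (size 2, align 2) → ends 2
pad 2 to align 4 for rss
rss at 4 (size 4, align 4) → ends 8
state at 8 (size 1, align 1) → ends 9
pad 3 to align 4 for g
g at 12 (size 4, align 4) → ends 16
h at 16 (size 24, align 8) → ends 40
refcount at 40 (size 52, align 4) → ends 92
pad 4 to align 8 for lock
lock at 96 (size 8, align 8) → ends 104

96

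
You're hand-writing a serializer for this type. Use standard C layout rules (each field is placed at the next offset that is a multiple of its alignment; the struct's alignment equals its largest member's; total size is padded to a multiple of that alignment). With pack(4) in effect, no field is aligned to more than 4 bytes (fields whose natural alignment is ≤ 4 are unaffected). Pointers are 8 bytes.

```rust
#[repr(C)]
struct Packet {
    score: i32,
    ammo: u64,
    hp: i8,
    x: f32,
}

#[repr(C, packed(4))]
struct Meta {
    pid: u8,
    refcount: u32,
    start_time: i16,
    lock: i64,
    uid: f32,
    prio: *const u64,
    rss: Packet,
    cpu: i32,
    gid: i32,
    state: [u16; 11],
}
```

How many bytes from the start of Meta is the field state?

64

Packet: @0: score [4B, align 4] → 4; +4 pad (align 8); @8: ammo [8B, align 8] → 16; @16: hp [1B, align 1] → 17; +3 pad (align 4); @20: x [4B, align 4] → 24; size 24, align 8
@0: pid [1B, align 1] → 1
+3 pad (align 4)
@4: refcount [4B, align 4] → 8
@8: start_time [2B, align 2] → 10
+2 pad (align 4)
@12: lock [8B, align 4] → 20
@20: uid [4B, align 4] → 24
@24: prio [8B, align 4] → 32
@32: rss [24B, align 4] → 56
@56: cpu [4B, align 4] → 60
@60: gid [4B, align 4] → 64
@64: state [22B, align 2] → 86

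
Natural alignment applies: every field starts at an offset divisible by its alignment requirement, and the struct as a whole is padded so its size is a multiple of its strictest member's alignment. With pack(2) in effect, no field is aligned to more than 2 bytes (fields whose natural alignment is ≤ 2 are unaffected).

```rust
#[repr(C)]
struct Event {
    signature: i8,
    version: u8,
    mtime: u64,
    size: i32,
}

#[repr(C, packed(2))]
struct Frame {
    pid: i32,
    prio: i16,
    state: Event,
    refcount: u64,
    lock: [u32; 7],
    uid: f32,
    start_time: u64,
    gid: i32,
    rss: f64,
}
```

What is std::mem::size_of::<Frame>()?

90 bytes

Event: 0..1  signature  (1B, 1-aligned); 1..2  version  (1B, 1-aligned); 2..8  -- padding (6B); 8..16  mtime  (8B, 8-aligned); 16..20  size  (4B, 4-aligned); 20..24  -- tail padding (4B); sizeof = 24, alignof = 8
0..4  pid  (4B, 2-aligned)
4..6  prio  (2B, 2-aligned)
6..30  state  (24B, 2-aligned)
30..38  refcount  (8B, 2-aligned)
38..66  lock  (28B, 2-aligned)
66..70  uid  (4B, 2-aligned)
70..78  start_time  (8B, 2-aligned)
78..82  gid  (4B, 2-aligned)
82..90  rss  (8B, 2-aligned)
sizeof = 90, alignof = 2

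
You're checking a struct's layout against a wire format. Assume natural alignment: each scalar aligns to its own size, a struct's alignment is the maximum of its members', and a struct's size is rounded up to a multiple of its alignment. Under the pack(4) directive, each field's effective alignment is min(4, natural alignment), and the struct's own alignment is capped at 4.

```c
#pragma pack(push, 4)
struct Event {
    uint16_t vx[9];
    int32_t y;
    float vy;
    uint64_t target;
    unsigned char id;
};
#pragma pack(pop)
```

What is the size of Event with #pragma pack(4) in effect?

40

@0: vx [18B, align 2] → 18
+2 pad (align 4)
@20: y [4B, align 4] → 24
@24: vy [4B, align 4] → 28
@28: target [8B, align 4] → 36
@36: id [1B, align 1] → 37
+3 tail pad (align 4)
size 40, align 4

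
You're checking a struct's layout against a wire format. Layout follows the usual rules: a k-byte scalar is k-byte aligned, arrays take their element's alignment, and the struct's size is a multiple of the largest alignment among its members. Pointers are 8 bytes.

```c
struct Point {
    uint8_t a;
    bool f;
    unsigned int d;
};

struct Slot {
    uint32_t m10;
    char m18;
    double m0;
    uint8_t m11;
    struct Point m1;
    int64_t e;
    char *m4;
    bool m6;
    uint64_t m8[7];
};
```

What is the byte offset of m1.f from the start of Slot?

Point: a at 0 (size 1, align 1) → ends 1; f at 1 (size 1, align 1) → ends 2; pad 2 to align 4 for d; d at 4 (size 4, align 4) → ends 8; total 8 bytes, alignment 4
m10 at 0 (size 4, align 4) → ends 4
m18 at 4 (size 1, align 1) → ends 5
pad 3 to align 8 for m0
m0 at 8 (size 8, align 8) → ends 16
m11 at 16 (size 1, align 1) → ends 17
pad 3 to align 4 for m1
m1 at 20 (size 8, align 4) → ends 28
within Point: f at 1
20 + 1 = 21

21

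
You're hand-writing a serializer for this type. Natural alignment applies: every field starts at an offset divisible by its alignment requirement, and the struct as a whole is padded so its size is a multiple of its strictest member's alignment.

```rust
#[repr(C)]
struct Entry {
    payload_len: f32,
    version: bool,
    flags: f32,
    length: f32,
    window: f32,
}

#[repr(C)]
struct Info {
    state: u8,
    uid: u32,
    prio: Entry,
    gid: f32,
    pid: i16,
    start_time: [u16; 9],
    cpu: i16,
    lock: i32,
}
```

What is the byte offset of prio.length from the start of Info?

20

Entry: 0..4  payload_len  (4B, 4-aligned); 4..5  version  (1B, 1-aligned); 5..8  -- padding (3B); 8..12  flags  (4B, 4-aligned); 12..16  length  (4B, 4-aligned); 16..20  window  (4B, 4-aligned); sizeof = 20, alignof = 4
0..1  state  (1B, 1-aligned)
1..4  -- padding (3B)
4..8  uid  (4B, 4-aligned)
8..28  prio  (20B, 4-aligned)
within Entry: length at 12
8 + 12 = 20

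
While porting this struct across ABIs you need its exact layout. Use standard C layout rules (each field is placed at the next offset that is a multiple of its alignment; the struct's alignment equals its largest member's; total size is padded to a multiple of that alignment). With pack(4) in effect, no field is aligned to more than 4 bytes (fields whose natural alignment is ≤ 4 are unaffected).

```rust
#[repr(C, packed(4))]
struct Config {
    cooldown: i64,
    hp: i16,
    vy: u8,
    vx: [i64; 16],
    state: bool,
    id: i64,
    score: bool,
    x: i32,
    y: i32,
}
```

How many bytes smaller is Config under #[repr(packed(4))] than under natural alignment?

natural layout:
  @0: cooldown [8B, align 8] → 8
  @8: hp [2B, align 2] → 10
  @10: vy [1B, align 1] → 11
  +5 pad (align 8)
  @16: vx [128B, align 8] → 144
  @144: state [1B, align 1] → 145
  +7 pad (align 8)
  @152: id [8B, align 8] → 160
  @160: score [1B, align 1] → 161
  +3 pad (align 4)
  @164: x [4B, align 4] → 168
  @168: y [4B, align 4] → 172
  +4 tail pad (align 8)
  size 176, align 8
packed(4) layout:
  @0: cooldown [8B, align 4] → 8
  @8: hp [2B, align 2] → 10
  @10: vy [1B, align 1] → 11
  +1 pad (align 4)
  @12: vx [128B, align 4] → 140
  @140: state [1B, align 1] → 141
  +3 pad (align 4)
  @144: id [8B, align 4] → 152
  @152: score [1B, align 1] → 153
  +3 pad (align 4)
  @156: x [4B, align 4] → 160
  @160: y [4B, align 4] → 164
  size 164, align 4
176 − 164 = 12

12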